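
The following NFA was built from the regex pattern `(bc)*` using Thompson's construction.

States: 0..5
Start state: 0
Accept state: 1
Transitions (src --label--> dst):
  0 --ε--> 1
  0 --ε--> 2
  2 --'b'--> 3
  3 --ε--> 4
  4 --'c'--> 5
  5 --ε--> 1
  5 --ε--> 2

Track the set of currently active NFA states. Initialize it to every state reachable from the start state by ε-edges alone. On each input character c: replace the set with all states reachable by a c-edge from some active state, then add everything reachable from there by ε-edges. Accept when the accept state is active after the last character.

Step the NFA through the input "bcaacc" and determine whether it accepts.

S₀ = ε-closure({0}) = {0,1,2}
'b' @ 1: {3,4}
'c' @ 2: {1,2,5}  ✓accept
'a' @ 3: {}  — dead — no transitions
rest 'acc' ignored (set empty)
final: {}; accept 1 not in set

Answer: REJECT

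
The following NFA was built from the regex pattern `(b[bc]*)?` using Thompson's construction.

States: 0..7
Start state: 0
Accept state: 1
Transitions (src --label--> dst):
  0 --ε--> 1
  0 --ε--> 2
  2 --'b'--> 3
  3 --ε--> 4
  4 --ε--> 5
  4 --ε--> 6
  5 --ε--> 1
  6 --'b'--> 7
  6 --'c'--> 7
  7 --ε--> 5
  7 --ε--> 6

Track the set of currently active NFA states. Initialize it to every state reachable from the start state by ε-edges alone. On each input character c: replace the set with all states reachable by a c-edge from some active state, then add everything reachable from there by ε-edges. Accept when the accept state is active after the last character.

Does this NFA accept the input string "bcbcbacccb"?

initial (ε-close {0}): {0,1,2}
'b' @ 1: {1,3,4,5,6}  (accept∈set)
'c' @ 2: {1,5,6,7}  (accept∈set)
'b' @ 3: {1,5,6,7}  (accept∈set)
'c' @ 4: {1,5,6,7}  (accept∈set)
'b' @ 5: {1,5,6,7}  (accept∈set)
'a' @ 6: {}  — dead — no transitions
rest 'cccb' ignored (set empty)
final: {}; accept 1 not in set

Answer: REJECT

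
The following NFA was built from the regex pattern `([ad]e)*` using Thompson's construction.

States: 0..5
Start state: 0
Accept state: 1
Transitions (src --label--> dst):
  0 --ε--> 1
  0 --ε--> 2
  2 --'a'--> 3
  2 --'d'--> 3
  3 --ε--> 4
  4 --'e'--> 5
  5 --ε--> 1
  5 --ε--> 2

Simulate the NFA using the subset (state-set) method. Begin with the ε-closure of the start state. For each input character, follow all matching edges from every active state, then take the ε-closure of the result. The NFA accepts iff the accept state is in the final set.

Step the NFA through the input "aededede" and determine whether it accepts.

Answer: ACCEPT

Derivation:
initial (ε-close {0}): {0,1,2}
'a' @ 1: {3,4}
'e' @ 2: {1,2,5}  (accept∈set)
'd' @ 3: {3,4}
'e' @ 4: {1,2,5}  (accept∈set)
'd' @ 5: {3,4}
'e' @ 6: {1,2,5}  (accept∈set)
'd' @ 7: {3,4}
'e' @ 8: {1,2,5}  (accept∈set)
end set {1,2,5} — state 1 in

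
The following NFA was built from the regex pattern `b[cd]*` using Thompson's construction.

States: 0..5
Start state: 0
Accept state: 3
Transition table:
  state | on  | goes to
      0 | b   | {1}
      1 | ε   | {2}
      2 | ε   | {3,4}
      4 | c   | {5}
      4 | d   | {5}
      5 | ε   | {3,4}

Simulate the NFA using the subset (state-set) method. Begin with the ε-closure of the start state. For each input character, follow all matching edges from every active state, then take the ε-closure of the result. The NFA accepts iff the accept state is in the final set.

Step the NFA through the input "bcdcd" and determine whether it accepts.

Answer: ACCEPT

Derivation:
initial (ε-close {0}): {0}
'b' @ 1: {1,2,3,4}  ✓accept
'c' @ 2: {3,4,5}  ✓accept
'd' @ 3: {3,4,5}  ✓accept
'c' @ 4: {3,4,5}  ✓accept
'd' @ 5: {3,4,5}  ✓accept
final: {3,4,5}; accept 3 in set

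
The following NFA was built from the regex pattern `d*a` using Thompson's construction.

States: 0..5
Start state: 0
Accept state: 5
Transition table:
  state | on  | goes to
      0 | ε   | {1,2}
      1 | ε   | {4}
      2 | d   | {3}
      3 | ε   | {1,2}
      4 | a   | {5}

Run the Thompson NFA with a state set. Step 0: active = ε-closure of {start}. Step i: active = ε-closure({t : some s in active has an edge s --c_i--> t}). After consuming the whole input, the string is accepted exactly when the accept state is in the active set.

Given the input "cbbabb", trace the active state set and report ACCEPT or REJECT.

Answer: REJECT

Steps:
S₀ = ε-closure({0}) = {0,1,2,4}
'c' @ 1: {}  — state set empty
rest 'bbabb' ignored (set empty)
end set {} — state 5 not in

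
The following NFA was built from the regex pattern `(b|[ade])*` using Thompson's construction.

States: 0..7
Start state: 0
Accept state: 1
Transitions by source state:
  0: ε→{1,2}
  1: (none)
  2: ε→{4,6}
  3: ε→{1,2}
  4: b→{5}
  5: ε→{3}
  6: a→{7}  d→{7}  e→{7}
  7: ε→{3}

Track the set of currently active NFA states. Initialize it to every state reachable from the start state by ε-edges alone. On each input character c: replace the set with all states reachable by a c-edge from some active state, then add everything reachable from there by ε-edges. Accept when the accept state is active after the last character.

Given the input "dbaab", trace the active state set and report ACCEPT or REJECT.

initial (ε-close {0}): {0,1,2,4,6}
'd' @ 1: {1,2,3,4,6,7}  [accepting]
'b' @ 2: {1,2,3,4,5,6}  [accepting]
'a' @ 3: {1,2,3,4,6,7}  [accepting]
'a' @ 4: {1,2,3,4,6,7}  [accepting]
'b' @ 5: {1,2,3,4,5,6}  [accepting]
final: {1,2,3,4,5,6}; accept 1 in set

Answer: ACCEPT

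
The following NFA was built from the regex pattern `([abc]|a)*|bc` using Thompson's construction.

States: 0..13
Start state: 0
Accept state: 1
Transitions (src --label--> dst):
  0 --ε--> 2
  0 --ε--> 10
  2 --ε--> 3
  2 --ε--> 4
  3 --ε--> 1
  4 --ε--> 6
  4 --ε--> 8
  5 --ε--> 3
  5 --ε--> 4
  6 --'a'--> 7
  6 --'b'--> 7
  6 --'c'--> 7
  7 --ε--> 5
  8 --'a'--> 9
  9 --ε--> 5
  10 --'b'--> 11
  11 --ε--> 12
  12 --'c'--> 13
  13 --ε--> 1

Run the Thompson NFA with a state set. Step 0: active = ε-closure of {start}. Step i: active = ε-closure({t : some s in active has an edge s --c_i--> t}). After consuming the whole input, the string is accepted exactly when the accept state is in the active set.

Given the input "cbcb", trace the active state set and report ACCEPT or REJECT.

Answer: ACCEPT

Trace:
initial (ε-close {0}): {0,1,2,3,4,6,8,10}
'c' @ 1: {1,3,4,5,6,7,8}  (accept∈set)
'b' @ 2: {1,3,4,5,6,7,8}  (accept∈set)
'c' @ 3: {1,3,4,5,6,7,8}  (accept∈set)
'b' @ 4: {1,3,4,5,6,7,8}  (accept∈set)
final: {1,3,4,5,6,7,8}; accept 1 in set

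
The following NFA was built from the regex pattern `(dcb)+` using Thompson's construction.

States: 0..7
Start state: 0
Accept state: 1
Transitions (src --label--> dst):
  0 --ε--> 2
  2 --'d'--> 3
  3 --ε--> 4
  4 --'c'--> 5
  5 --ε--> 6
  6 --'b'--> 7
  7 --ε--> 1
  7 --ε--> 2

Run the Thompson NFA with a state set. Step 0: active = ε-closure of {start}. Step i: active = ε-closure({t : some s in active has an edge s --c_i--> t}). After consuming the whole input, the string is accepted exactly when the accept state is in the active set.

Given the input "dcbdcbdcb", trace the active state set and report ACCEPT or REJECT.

Answer: ACCEPT

Derivation:
S₀ = ε-closure({0}) = {0,2}
'd' @ 1: {3,4}
'c' @ 2: {5,6}
'b' @ 3: {1,2,7}  [accepting]
'd' @ 4: {3,4}
'c' @ 5: {5,6}
'b' @ 6: {1,2,7}  [accepting]
'd' @ 7: {3,4}
'c' @ 8: {5,6}
'b' @ 9: {1,2,7}  [accepting]
end set {1,2,7} — state 1 in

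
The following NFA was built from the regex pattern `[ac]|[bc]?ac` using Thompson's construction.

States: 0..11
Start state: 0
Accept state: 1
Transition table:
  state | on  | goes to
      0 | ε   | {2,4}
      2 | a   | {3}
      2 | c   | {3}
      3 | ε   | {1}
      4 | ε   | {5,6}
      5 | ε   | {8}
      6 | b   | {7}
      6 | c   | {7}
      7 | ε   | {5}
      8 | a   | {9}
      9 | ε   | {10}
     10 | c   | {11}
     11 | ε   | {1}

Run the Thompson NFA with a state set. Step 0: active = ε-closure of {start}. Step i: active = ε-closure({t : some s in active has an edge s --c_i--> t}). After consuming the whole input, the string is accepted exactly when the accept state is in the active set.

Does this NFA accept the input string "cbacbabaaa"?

Answer: REJECT

Steps:
initial (ε-close {0}): {0,2,4,5,6,8}
'c' @ 1: {1,3,5,7,8}  (accept∈set)
'b' @ 2: {}  — state set empty
rest 'acbabaaa' ignored (set empty)
after full input: {}  (accept=1 not in)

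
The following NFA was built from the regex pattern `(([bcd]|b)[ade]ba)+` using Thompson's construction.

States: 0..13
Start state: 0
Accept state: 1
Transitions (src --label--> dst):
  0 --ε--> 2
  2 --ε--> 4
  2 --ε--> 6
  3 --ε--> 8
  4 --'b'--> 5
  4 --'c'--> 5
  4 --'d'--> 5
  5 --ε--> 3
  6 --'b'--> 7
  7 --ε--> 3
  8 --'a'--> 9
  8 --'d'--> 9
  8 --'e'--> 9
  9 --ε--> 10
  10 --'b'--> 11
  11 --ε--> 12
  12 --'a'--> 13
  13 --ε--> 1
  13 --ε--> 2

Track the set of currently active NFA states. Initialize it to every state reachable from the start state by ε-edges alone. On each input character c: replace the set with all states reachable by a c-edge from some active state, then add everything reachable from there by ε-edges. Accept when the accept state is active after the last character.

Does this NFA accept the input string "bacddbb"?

Answer: REJECT

Steps:
start: ε-closure({0}) = {0,2,4,6}
'b' @ 1: {3,5,7,8}
'a' @ 2: {9,10}
'c' @ 3: {}  — state set empty
rest 'ddbb' ignored (set empty)
final: {}; accept 1 not in set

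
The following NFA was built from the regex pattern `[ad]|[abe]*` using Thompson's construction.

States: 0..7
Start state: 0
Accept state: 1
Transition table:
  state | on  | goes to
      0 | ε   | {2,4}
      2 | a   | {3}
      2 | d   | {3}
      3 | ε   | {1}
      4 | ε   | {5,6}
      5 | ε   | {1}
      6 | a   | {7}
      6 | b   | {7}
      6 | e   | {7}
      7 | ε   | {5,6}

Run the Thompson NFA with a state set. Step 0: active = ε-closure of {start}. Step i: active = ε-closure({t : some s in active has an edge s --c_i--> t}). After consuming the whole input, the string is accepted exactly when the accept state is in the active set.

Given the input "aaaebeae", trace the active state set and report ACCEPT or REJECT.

initial (ε-close {0}): {0,1,2,4,5,6}
'a' @ 1: {1,3,5,6,7}  ✓accept
'a' @ 2: {1,5,6,7}  ✓accept
'a' @ 3: {1,5,6,7}  ✓accept
'e' @ 4: {1,5,6,7}  ✓accept
'b' @ 5: {1,5,6,7}  ✓accept
'e' @ 6: {1,5,6,7}  ✓accept
'a' @ 7: {1,5,6,7}  ✓accept
'e' @ 8: {1,5,6,7}  ✓accept
final: {1,5,6,7}; accept 1 in set

Answer: ACCEPT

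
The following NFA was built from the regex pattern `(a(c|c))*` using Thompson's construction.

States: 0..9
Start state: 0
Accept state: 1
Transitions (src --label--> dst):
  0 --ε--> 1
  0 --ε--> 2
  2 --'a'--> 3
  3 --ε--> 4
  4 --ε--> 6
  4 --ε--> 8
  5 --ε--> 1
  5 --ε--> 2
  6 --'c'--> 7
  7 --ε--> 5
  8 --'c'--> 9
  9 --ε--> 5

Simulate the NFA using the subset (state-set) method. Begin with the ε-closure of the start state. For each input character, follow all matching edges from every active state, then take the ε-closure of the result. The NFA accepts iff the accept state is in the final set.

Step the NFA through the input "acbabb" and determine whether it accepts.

Answer: REJECT

Derivation:
start: ε-closure({0}) = {0,1,2}
'a' @ 1: {3,4,6,8}
'c' @ 2: {1,2,5,7,9}  [accepting]
'b' @ 3: {}  — dead — no transitions
rest 'abb' ignored (set empty)
end set {} — state 1 not in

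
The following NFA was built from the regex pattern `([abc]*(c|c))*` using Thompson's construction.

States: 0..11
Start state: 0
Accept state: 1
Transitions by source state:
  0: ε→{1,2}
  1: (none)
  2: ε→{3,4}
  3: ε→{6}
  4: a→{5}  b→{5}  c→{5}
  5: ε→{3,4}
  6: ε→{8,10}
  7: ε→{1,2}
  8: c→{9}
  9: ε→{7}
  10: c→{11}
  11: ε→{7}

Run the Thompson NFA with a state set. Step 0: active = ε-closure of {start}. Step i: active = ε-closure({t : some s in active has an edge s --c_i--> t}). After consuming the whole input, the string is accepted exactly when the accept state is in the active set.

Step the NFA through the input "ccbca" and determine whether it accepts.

Answer: REJECT

Derivation:
initial (ε-close {0}): {0,1,2,3,4,6,8,10}
'c' @ 1: {1,2,3,4,5,6,7,8,9,10,11}  [accepting]
'c' @ 2: {1,2,3,4,5,6,7,8,9,10,11}  [accepting]
'b' @ 3: {3,4,5,6,8,10}
'c' @ 4: {1,2,3,4,5,6,7,8,9,10,11}  [accepting]
'a' @ 5: {3,4,5,6,8,10}
final: {3,4,5,6,8,10}; accept 1 not in set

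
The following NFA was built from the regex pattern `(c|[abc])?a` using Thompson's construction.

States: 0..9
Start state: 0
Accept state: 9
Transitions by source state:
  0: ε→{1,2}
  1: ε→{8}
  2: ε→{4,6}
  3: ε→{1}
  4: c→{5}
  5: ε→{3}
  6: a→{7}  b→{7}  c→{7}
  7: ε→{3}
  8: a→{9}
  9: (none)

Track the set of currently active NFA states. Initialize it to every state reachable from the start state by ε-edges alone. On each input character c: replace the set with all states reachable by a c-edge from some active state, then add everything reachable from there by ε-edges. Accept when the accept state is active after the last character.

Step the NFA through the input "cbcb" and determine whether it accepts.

Answer: REJECT

Derivation:
initial (ε-close {0}): {0,1,2,4,6,8}
'c' @ 1: {1,3,5,7,8}
'b' @ 2: {}  — state set empty
rest 'cb' ignored (set empty)
end set {} — state 9 not in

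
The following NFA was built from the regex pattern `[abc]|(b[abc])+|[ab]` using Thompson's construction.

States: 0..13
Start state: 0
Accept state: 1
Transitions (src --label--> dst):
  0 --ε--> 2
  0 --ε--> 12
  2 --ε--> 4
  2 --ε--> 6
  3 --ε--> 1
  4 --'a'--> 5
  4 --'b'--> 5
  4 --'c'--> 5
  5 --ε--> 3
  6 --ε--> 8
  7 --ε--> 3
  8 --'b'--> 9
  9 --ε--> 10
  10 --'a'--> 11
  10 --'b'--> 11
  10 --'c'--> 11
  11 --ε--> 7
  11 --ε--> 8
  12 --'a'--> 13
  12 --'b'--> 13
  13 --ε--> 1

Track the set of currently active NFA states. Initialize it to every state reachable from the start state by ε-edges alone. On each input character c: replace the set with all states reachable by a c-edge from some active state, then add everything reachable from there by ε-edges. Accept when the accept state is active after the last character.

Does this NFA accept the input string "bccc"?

start: ε-closure({0}) = {0,2,4,6,8,12}
'b' @ 1: {1,3,5,9,10,13}  ✓accept
'c' @ 2: {1,3,7,8,11}  ✓accept
'c' @ 3: {}  — dead — no transitions
rest 'c' ignored (set empty)
end set {} — state 1 not in

Answer: REJECT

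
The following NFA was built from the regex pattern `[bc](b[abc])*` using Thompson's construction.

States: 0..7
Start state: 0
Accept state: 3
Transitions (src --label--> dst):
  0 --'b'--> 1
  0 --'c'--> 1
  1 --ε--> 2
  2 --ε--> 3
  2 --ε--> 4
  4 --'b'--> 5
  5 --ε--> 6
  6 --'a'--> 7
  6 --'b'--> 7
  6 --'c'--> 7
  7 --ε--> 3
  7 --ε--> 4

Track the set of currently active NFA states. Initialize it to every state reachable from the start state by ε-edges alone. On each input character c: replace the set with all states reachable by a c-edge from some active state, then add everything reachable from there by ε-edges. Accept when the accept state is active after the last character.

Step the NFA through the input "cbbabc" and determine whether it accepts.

start: ε-closure({0}) = {0}
'c' @ 1: {1,2,3,4}  ✓accept
'b' @ 2: {5,6}
'b' @ 3: {3,4,7}  ✓accept
'a' @ 4: {}  — no active states
rest 'bc' ignored (set empty)
final: {}; accept 3 not in set

Answer: REJECT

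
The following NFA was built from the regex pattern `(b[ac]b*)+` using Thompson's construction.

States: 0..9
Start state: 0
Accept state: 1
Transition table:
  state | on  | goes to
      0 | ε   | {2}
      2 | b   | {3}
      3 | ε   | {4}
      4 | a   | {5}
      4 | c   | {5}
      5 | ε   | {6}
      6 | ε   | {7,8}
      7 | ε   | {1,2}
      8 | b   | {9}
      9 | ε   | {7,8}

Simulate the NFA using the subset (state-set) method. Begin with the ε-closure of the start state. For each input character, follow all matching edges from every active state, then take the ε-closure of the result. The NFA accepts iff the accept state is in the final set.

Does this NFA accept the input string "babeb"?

S₀ = ε-closure({0}) = {0,2}
'b' @ 1: {3,4}
'a' @ 2: {1,2,5,6,7,8}  ✓accept
'b' @ 3: {1,2,3,4,7,8,9}  ✓accept
'e' @ 4: {}  — state set empty
rest 'b' ignored (set empty)
end set {} — state 1 not in

Answer: REJECT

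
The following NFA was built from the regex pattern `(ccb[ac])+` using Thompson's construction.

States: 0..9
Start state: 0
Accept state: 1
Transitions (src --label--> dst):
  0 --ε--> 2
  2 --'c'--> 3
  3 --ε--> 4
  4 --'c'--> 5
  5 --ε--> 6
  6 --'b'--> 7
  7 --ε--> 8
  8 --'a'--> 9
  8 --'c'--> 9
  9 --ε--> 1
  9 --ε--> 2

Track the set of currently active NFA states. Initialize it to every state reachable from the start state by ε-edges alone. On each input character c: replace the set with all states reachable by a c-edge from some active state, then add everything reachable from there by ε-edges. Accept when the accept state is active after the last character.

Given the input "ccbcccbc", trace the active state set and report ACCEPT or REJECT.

start: ε-closure({0}) = {0,2}
'c' @ 1: {3,4}
'c' @ 2: {5,6}
'b' @ 3: {7,8}
'c' @ 4: {1,2,9}  [accepting]
'c' @ 5: {3,4}
'c' @ 6: {5,6}
'b' @ 7: {7,8}
'c' @ 8: {1,2,9}  [accepting]
final: {1,2,9}; accept 1 in set

Answer: ACCEPT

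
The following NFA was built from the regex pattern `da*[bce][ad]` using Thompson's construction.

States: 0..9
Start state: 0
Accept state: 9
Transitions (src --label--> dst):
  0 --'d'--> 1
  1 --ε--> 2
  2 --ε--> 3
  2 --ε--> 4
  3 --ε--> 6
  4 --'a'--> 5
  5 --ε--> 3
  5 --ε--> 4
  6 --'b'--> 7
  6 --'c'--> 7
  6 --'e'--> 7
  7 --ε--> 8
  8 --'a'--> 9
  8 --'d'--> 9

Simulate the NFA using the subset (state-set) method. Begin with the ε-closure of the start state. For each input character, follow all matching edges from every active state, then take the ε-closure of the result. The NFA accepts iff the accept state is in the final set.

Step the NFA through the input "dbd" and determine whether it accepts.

start: ε-closure({0}) = {0}
'd' @ 1: {1,2,3,4,6}
'b' @ 2: {7,8}
'd' @ 3: {9}  (accept∈set)
end set {9} — state 9 in

Answer: ACCEPT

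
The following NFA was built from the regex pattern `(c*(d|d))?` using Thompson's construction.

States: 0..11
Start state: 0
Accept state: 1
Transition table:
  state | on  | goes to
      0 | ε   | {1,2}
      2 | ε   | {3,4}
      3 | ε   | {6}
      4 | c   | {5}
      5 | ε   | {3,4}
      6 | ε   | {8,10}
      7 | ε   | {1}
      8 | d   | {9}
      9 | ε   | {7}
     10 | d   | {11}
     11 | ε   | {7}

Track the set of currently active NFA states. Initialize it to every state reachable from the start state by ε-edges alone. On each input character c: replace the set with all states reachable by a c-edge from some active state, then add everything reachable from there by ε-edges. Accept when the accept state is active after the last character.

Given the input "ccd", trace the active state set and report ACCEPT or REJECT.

start: ε-closure({0}) = {0,1,2,3,4,6,8,10}
'c' @ 1: {3,4,5,6,8,10}
'c' @ 2: {3,4,5,6,8,10}
'd' @ 3: {1,7,9,11}  (accept∈set)
after full input: {1,7,9,11}  (accept=1 in)

Answer: ACCEPT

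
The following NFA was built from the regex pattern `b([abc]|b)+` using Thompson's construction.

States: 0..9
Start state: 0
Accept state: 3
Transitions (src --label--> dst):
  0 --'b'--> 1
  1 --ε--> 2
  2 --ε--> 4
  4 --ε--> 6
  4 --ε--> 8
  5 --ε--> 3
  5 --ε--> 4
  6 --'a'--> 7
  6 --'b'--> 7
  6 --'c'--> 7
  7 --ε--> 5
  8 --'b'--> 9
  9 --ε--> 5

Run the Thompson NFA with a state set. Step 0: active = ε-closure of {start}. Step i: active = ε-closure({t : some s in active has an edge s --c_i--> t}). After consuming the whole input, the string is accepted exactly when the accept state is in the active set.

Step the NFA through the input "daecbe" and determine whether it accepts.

S₀ = ε-closure({0}) = {0}
'd' @ 1: {}  — no active states
rest 'aecbe' ignored (set empty)
final: {}; accept 3 not in set

Answer: REJECT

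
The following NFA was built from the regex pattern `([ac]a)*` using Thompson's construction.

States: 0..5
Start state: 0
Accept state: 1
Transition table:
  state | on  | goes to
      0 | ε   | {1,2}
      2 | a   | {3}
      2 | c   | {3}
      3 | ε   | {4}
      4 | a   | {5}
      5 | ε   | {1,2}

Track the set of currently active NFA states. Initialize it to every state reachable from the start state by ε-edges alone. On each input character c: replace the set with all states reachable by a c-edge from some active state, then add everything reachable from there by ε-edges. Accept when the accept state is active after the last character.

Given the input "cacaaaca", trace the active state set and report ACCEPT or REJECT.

initial (ε-close {0}): {0,1,2}
'c' @ 1: {3,4}
'a' @ 2: {1,2,5}  ✓accept
'c' @ 3: {3,4}
'a' @ 4: {1,2,5}  ✓accept
'a' @ 5: {3,4}
'a' @ 6: {1,2,5}  ✓accept
'c' @ 7: {3,4}
'a' @ 8: {1,2,5}  ✓accept
after full input: {1,2,5}  (accept=1 in)

Answer: ACCEPT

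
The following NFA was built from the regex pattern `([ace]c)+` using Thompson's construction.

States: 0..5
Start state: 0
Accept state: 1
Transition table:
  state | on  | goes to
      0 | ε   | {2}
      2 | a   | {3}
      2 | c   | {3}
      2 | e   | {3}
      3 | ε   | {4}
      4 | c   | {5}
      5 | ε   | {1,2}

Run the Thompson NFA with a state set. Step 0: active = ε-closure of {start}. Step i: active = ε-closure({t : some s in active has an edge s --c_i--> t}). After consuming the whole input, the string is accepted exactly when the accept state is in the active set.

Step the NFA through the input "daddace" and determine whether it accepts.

Answer: REJECT

Derivation:
initial (ε-close {0}): {0,2}
'd' @ 1: {}  — dead — no transitions
rest 'addace' ignored (set empty)
after full input: {}  (accept=1 not in)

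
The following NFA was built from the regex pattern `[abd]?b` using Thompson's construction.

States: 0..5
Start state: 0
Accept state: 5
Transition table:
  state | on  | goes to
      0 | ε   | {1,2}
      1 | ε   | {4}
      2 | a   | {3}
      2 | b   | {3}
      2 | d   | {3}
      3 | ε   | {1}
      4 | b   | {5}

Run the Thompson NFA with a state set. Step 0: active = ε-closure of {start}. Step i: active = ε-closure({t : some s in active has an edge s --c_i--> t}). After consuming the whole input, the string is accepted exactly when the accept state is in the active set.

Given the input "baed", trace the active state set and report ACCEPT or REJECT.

start: ε-closure({0}) = {0,1,2,4}
'b' @ 1: {1,3,4,5}  [accepting]
'a' @ 2: {}  — dead — no transitions
rest 'ed' ignored (set empty)
after full input: {}  (accept=5 not in)

Answer: REJECT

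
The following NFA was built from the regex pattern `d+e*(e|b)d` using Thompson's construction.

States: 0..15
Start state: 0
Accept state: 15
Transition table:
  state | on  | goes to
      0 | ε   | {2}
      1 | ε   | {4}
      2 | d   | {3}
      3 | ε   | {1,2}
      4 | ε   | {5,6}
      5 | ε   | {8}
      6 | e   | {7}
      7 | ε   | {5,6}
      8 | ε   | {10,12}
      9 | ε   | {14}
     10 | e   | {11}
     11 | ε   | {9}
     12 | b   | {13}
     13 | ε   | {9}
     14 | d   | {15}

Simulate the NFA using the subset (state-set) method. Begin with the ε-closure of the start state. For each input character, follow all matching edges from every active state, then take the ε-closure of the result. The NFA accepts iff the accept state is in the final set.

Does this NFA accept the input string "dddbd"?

Answer: ACCEPT

Steps:
S₀ = ε-closure({0}) = {0,2}
'd' @ 1: {1,2,3,4,5,6,8,10,12}
'd' @ 2: {1,2,3,4,5,6,8,10,12}
'd' @ 3: {1,2,3,4,5,6,8,10,12}
'b' @ 4: {9,13,14}
'd' @ 5: {15}  (accept∈set)
final: {15}; accept 15 in set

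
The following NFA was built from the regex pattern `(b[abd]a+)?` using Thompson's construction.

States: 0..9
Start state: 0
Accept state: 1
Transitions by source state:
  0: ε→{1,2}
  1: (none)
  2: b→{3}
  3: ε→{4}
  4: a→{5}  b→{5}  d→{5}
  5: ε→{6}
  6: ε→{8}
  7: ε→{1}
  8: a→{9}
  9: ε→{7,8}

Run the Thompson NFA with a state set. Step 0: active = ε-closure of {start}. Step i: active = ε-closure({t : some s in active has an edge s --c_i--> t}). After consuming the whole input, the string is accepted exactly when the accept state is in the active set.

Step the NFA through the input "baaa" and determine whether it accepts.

S₀ = ε-closure({0}) = {0,1,2}
'b' @ 1: {3,4}
'a' @ 2: {5,6,8}
'a' @ 3: {1,7,8,9}  ✓accept
'a' @ 4: {1,7,8,9}  ✓accept
final: {1,7,8,9}; accept 1 in set

Answer: ACCEPT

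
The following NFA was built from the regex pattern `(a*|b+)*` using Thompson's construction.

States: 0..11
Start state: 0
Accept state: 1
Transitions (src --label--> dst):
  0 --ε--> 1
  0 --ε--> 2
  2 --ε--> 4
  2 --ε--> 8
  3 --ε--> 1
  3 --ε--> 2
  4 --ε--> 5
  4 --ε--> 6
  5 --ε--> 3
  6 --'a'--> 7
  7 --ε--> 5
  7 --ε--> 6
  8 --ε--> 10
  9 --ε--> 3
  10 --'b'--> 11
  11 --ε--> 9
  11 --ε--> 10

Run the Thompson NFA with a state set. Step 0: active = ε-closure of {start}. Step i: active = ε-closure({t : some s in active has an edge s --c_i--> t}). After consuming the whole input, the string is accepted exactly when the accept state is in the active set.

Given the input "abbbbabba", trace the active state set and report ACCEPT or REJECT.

Answer: ACCEPT

Trace:
start: ε-closure({0}) = {0,1,2,3,4,5,6,8,10}
'a' @ 1: {1,2,3,4,5,6,7,8,10}  [accepting]
'b' @ 2: {1,2,3,4,5,6,8,9,10,11}  [accepting]
'b' @ 3: {1,2,3,4,5,6,8,9,10,11}  [accepting]
'b' @ 4: {1,2,3,4,5,6,8,9,10,11}  [accepting]
'b' @ 5: {1,2,3,4,5,6,8,9,10,11}  [accepting]
'a' @ 6: {1,2,3,4,5,6,7,8,10}  [accepting]
'b' @ 7: {1,2,3,4,5,6,8,9,10,11}  [accepting]
'b' @ 8: {1,2,3,4,5,6,8,9,10,11}  [accepting]
'a' @ 9: {1,2,3,4,5,6,7,8,10}  [accepting]
after full input: {1,2,3,4,5,6,7,8,10}  (accept=1 in)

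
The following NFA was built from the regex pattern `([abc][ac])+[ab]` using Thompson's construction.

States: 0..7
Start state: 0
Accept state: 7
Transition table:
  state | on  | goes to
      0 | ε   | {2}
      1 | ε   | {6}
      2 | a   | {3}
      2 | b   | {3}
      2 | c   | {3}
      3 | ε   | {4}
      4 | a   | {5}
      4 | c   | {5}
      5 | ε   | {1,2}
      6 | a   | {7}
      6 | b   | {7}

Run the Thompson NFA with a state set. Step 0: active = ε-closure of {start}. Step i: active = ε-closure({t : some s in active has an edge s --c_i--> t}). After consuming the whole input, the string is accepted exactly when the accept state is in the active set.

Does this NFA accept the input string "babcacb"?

initial (ε-close {0}): {0,2}
'b' @ 1: {3,4}
'a' @ 2: {1,2,5,6}
'b' @ 3: {3,4,7}  (accept∈set)
'c' @ 4: {1,2,5,6}
'a' @ 5: {3,4,7}  (accept∈set)
'c' @ 6: {1,2,5,6}
'b' @ 7: {3,4,7}  (accept∈set)
end set {3,4,7} — state 7 in

Answer: ACCEPT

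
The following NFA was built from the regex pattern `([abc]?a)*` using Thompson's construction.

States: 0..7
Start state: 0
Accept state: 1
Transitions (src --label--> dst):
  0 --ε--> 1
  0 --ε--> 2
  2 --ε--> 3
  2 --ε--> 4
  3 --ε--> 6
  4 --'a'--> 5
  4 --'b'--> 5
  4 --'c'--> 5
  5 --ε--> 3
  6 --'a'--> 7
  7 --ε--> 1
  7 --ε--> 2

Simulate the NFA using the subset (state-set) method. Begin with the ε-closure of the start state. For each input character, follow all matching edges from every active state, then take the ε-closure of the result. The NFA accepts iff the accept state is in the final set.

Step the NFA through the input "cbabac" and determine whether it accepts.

Answer: REJECT

Derivation:
start: ε-closure({0}) = {0,1,2,3,4,6}
'c' @ 1: {3,5,6}
'b' @ 2: {}  — no active states
rest 'abac' ignored (set empty)
end set {} — state 1 not in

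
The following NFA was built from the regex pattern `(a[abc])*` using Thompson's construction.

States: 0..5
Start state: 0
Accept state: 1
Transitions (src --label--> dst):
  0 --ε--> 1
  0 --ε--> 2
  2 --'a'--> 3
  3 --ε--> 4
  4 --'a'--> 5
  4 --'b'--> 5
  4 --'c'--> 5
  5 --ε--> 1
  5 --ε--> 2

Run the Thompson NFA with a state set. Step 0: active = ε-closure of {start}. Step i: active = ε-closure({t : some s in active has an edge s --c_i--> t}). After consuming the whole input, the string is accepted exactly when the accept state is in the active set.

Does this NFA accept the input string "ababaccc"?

start: ε-closure({0}) = {0,1,2}
'a' @ 1: {3,4}
'b' @ 2: {1,2,5}  (accept∈set)
'a' @ 3: {3,4}
'b' @ 4: {1,2,5}  (accept∈set)
'a' @ 5: {3,4}
'c' @ 6: {1,2,5}  (accept∈set)
'c' @ 7: {}  — no active states
rest 'c' ignored (set empty)
after full input: {}  (accept=1 not in)

Answer: REJECT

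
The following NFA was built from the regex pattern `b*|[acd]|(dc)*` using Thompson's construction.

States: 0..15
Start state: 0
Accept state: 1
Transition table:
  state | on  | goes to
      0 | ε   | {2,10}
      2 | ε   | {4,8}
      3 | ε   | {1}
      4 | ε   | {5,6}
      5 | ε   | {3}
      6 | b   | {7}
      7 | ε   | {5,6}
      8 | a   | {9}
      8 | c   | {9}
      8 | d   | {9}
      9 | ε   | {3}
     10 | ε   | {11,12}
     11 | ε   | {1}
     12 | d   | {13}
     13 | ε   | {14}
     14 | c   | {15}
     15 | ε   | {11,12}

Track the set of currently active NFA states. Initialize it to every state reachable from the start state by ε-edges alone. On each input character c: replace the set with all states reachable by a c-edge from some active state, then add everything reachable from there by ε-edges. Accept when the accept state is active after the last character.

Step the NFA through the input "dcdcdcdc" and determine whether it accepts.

start: ε-closure({0}) = {0,1,2,3,4,5,6,8,10,11,12}
'd' @ 1: {1,3,9,13,14}  ✓accept
'c' @ 2: {1,11,12,15}  ✓accept
'd' @ 3: {13,14}
'c' @ 4: {1,11,12,15}  ✓accept
'd' @ 5: {13,14}
'c' @ 6: {1,11,12,15}  ✓accept
'd' @ 7: {13,14}
'c' @ 8: {1,11,12,15}  ✓accept
final: {1,11,12,15}; accept 1 in set

Answer: ACCEPT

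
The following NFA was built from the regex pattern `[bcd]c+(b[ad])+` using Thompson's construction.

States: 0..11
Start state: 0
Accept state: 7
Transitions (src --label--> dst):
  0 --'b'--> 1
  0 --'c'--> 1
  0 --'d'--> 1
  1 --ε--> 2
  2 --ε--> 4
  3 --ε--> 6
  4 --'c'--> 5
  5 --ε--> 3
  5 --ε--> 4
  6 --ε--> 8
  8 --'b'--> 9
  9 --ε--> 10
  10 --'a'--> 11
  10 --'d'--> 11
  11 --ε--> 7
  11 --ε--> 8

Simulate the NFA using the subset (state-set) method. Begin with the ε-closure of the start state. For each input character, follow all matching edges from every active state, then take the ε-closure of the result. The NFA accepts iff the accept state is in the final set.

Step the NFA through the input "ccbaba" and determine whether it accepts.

start: ε-closure({0}) = {0}
'c' @ 1: {1,2,4}
'c' @ 2: {3,4,5,6,8}
'b' @ 3: {9,10}
'a' @ 4: {7,8,11}  (accept∈set)
'b' @ 5: {9,10}
'a' @ 6: {7,8,11}  (accept∈set)
after full input: {7,8,11}  (accept=7 in)

Answer: ACCEPT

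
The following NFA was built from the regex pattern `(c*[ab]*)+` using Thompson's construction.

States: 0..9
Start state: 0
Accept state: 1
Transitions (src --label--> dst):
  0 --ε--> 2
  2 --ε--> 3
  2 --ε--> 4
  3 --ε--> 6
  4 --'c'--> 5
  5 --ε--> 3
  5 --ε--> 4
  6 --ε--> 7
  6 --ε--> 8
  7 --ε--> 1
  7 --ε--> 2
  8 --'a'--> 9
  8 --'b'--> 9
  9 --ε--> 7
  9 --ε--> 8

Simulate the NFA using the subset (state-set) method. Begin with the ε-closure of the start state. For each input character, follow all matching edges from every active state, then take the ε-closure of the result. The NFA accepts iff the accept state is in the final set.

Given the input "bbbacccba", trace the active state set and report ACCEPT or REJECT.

start: ε-closure({0}) = {0,1,2,3,4,6,7,8}
'b' @ 1: {1,2,3,4,6,7,8,9}  [accepting]
'b' @ 2: {1,2,3,4,6,7,8,9}  [accepting]
'b' @ 3: {1,2,3,4,6,7,8,9}  [accepting]
'a' @ 4: {1,2,3,4,6,7,8,9}  [accepting]
'c' @ 5: {1,2,3,4,5,6,7,8}  [accepting]
'c' @ 6: {1,2,3,4,5,6,7,8}  [accepting]
'c' @ 7: {1,2,3,4,5,6,7,8}  [accepting]
'b' @ 8: {1,2,3,4,6,7,8,9}  [accepting]
'a' @ 9: {1,2,3,4,6,7,8,9}  [accepting]
final: {1,2,3,4,6,7,8,9}; accept 1 in set

Answer: ACCEPT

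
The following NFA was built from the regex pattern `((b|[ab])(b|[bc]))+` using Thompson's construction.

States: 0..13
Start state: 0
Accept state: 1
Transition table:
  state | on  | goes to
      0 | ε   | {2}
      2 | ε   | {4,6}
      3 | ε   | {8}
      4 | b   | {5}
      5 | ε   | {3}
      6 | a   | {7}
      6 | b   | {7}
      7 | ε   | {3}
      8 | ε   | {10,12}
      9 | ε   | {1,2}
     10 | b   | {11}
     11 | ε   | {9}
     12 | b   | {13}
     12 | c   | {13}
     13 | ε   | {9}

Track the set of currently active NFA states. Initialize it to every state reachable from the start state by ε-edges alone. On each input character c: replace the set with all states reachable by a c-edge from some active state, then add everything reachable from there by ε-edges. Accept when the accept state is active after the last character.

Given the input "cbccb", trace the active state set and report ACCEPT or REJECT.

Answer: REJECT

Derivation:
initial (ε-close {0}): {0,2,4,6}
'c' @ 1: {}  — no active states
rest 'bccb' ignored (set empty)
final: {}; accept 1 not in set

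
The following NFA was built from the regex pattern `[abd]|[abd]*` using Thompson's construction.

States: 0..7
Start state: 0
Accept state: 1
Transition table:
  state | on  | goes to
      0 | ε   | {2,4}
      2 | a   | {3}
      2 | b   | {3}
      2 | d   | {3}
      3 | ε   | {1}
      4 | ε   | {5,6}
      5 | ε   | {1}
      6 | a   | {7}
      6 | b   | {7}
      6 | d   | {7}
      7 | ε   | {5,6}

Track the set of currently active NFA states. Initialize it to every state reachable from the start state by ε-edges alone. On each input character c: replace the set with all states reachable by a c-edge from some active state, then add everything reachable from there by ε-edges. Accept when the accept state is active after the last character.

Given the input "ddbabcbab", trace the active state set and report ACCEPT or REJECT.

Answer: REJECT

Derivation:
S₀ = ε-closure({0}) = {0,1,2,4,5,6}
'd' @ 1: {1,3,5,6,7}  ✓accept
'd' @ 2: {1,5,6,7}  ✓accept
'b' @ 3: {1,5,6,7}  ✓accept
'a' @ 4: {1,5,6,7}  ✓accept
'b' @ 5: {1,5,6,7}  ✓accept
'c' @ 6: {}  — no active states
rest 'bab' ignored (set empty)
final: {}; accept 1 not in set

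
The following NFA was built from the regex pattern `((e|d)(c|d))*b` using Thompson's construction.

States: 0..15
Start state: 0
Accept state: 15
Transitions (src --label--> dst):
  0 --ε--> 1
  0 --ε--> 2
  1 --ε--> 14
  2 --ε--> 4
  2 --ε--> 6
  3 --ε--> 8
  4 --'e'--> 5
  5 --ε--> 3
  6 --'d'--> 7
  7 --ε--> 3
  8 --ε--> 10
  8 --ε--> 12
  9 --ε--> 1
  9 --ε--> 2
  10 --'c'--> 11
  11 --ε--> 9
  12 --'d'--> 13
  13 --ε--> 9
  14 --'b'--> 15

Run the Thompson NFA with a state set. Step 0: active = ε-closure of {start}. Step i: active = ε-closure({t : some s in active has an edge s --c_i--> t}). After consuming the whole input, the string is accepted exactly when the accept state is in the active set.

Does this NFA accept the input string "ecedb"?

initial (ε-close {0}): {0,1,2,4,6,14}
'e' @ 1: {3,5,8,10,12}
'c' @ 2: {1,2,4,6,9,11,14}
'e' @ 3: {3,5,8,10,12}
'd' @ 4: {1,2,4,6,9,13,14}
'b' @ 5: {15}  [accepting]
final: {15}; accept 15 in set

Answer: ACCEPT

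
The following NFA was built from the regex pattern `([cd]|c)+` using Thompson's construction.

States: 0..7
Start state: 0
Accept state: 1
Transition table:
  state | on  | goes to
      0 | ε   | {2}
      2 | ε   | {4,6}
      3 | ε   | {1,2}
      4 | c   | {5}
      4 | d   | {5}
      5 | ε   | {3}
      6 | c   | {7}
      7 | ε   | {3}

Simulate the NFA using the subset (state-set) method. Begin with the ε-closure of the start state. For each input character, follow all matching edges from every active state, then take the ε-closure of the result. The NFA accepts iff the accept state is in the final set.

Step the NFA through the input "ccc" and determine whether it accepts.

Answer: ACCEPT

Derivation:
S₀ = ε-closure({0}) = {0,2,4,6}
'c' @ 1: {1,2,3,4,5,6,7}  ✓accept
'c' @ 2: {1,2,3,4,5,6,7}  ✓accept
'c' @ 3: {1,2,3,4,5,6,7}  ✓accept
end set {1,2,3,4,5,6,7} — state 1 in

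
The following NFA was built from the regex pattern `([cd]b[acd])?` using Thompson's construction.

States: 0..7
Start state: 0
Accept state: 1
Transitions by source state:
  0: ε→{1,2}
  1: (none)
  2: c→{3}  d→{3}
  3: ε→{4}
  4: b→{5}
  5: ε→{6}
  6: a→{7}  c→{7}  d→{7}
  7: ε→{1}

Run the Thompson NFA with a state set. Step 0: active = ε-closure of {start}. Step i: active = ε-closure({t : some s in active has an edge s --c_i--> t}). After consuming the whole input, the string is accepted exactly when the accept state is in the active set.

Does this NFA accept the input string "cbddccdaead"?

initial (ε-close {0}): {0,1,2}
'c' @ 1: {3,4}
'b' @ 2: {5,6}
'd' @ 3: {1,7}  ✓accept
'd' @ 4: {}  — no active states
rest 'ccdaead' ignored (set empty)
after full input: {}  (accept=1 not in)

Answer: REJECT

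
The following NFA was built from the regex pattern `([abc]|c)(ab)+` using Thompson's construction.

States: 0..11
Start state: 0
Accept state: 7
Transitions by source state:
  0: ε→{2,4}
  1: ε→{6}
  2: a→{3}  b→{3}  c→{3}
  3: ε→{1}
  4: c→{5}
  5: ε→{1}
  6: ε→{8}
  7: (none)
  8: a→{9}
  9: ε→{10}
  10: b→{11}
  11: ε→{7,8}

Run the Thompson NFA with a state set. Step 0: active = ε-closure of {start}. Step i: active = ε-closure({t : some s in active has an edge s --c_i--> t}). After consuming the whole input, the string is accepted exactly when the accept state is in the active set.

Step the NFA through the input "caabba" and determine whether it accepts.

initial (ε-close {0}): {0,2,4}
'c' @ 1: {1,3,5,6,8}
'a' @ 2: {9,10}
'a' @ 3: {}  — no active states
rest 'bba' ignored (set empty)
final: {}; accept 7 not in set

Answer: REJECT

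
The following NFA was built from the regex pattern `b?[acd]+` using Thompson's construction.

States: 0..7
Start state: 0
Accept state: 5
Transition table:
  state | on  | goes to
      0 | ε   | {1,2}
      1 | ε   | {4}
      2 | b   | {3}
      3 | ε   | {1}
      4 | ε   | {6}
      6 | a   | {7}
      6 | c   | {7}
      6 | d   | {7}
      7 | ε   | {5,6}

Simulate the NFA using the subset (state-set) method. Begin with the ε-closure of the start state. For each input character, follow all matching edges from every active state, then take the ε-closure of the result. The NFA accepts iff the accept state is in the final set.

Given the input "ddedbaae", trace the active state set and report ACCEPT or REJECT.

start: ε-closure({0}) = {0,1,2,4,6}
'd' @ 1: {5,6,7}  ✓accept
'd' @ 2: {5,6,7}  ✓accept
'e' @ 3: {}  — no active states
rest 'dbaae' ignored (set empty)
end set {} — state 5 not in

Answer: REJECT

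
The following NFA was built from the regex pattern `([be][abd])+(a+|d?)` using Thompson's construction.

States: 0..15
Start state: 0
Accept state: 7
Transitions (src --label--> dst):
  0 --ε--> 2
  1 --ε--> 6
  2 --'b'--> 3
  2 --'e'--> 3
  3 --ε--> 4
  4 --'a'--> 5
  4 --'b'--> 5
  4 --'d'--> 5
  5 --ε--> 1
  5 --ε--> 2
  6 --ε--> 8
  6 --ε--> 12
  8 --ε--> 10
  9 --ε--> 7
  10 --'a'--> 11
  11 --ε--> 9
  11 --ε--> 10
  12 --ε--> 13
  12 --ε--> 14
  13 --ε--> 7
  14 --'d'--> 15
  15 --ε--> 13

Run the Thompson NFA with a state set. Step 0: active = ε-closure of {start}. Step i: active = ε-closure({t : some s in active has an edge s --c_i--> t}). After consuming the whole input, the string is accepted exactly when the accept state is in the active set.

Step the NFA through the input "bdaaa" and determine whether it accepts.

S₀ = ε-closure({0}) = {0,2}
'b' @ 1: {3,4}
'd' @ 2: {1,2,5,6,7,8,10,12,13,14}  ✓accept
'a' @ 3: {7,9,10,11}  ✓accept
'a' @ 4: {7,9,10,11}  ✓accept
'a' @ 5: {7,9,10,11}  ✓accept
end set {7,9,10,11} — state 7 in

Answer: ACCEPT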